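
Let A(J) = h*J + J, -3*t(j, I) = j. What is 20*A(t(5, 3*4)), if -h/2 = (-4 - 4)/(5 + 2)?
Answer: -2300/21 ≈ -109.52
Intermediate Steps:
h = 16/7 (h = -2*(-4 - 4)/(5 + 2) = -(-16)/7 = -2*(-8/7) = 16/7 ≈ 2.2857)
t(j, I) = -j/3
A(J) = 23*J/7 (A(J) = 16*J/7 + J = 23*J/7)
20*A(t(5, 3*4)) = 20*(23*(-⅓*5)/7) = 20*((23/7)*(-5/3)) = 20*(-115/21) = -2300/21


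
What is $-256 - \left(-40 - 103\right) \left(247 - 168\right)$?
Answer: $11041$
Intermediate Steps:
$-256 - \left(-40 - 103\right) \left(247 - 168\right) = -256 - \left(-143\right) 79 = -256 - -11297 = -256 + 11297 = 11041$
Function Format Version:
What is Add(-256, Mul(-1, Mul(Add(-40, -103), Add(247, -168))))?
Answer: 11041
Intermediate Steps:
Add(-256, Mul(-1, Mul(Add(-40, -103), Add(247, -168)))) = Add(-256, Mul(-1, Mul(-143, 79))) = Add(-256, Mul(-1, -11297)) = Add(-256, 11297) = 11041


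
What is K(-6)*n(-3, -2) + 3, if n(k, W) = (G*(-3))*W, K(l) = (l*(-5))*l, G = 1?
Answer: -1077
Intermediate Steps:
K(l) = -5*l**2 (K(l) = (-5*l)*l = -5*l**2)
n(k, W) = -3*W (n(k, W) = (1*(-3))*W = -3*W)
K(-6)*n(-3, -2) + 3 = (-5*(-6)**2)*(-3*(-2)) + 3 = -5*36*6 + 3 = -180*6 + 3 = -1080 + 3 = -1077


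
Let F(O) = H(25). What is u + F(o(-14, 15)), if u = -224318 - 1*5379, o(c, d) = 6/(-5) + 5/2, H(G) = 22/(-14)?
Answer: -1607890/7 ≈ -2.2970e+5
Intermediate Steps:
H(G) = -11/7 (H(G) = 22*(-1/14) = -11/7)
o(c, d) = 13/10 (o(c, d) = 6*(-⅕) + 5*(½) = -6/5 + 5/2 = 13/10)
F(O) = -11/7
u = -229697 (u = -224318 - 5379 = -229697)
u + F(o(-14, 15)) = -229697 - 11/7 = -1607890/7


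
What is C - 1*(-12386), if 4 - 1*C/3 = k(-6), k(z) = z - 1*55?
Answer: 12581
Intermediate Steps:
k(z) = -55 + z (k(z) = z - 55 = -55 + z)
C = 195 (C = 12 - 3*(-55 - 6) = 12 - 3*(-61) = 12 + 183 = 195)
C - 1*(-12386) = 195 - 1*(-12386) = 195 + 12386 = 12581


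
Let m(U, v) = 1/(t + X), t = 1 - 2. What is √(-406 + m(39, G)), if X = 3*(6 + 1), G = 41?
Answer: I*√40595/10 ≈ 20.148*I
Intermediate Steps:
t = -1
X = 21 (X = 3*7 = 21)
m(U, v) = 1/20 (m(U, v) = 1/(-1 + 21) = 1/20)
√(-406 + m(39, G)) = √(-406 + 1/20) = √(-8119/20) = I*√40595/10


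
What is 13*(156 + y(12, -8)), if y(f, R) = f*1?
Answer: 2184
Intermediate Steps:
y(f, R) = f
13*(156 + y(12, -8)) = 13*(156 + 12) = 13*168 = 2184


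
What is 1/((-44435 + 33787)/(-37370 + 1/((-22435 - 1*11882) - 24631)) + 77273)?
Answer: 2202886761/170224296361057 ≈ 1.2941e-5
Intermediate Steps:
1/((-44435 + 33787)/(-37370 + 1/((-22435 - 1*11882) - 24631)) + 77273) = 1/(-10648/(-37370 + 1/((-22435 - 11882) - 24631)) + 77273) = 1/(-10648/(-37370 + 1/(-34317 - 24631)) + 77273) = 1/(-10648/(-37370 + 1/(-58948)) + 77273) = 1/(-10648/(-37370 - 1/58948) + 77273) = 1/(-10648/(-2202886761/58948) + 77273) = 1/(-10648*(-58948/2202886761) + 77273) = 1/(627678304/2202886761 + 77273) = 1/(170224296361057/2202886761) = 2202886761/170224296361057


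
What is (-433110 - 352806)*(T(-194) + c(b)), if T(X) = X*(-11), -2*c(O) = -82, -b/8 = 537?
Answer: -1709367300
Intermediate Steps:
b = -4296 (b = -8*537 = -4296)
c(O) = 41 (c(O) = -½*(-82) = 41)
T(X) = -11*X
(-433110 - 352806)*(T(-194) + c(b)) = (-433110 - 352806)*(-11*(-194) + 41) = -785916*(2134 + 41) = -785916*2175 = -1709367300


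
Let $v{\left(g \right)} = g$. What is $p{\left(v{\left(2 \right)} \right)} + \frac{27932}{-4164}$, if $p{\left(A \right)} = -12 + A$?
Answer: $- \frac{17393}{1041} \approx -16.708$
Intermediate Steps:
$p{\left(v{\left(2 \right)} \right)} + \frac{27932}{-4164} = \left(-12 + 2\right) + \frac{27932}{-4164} = -10 + 27932 \left(- \frac{1}{4164}\right) = -10 - \frac{6983}{1041} = - \frac{17393}{1041}$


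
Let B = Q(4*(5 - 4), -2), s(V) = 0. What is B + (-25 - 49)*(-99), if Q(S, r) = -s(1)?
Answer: 7326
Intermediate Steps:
Q(S, r) = 0 (Q(S, r) = -1*0 = 0)
B = 0
B + (-25 - 49)*(-99) = 0 + (-25 - 49)*(-99) = 0 - 74*(-99) = 0 + 7326 = 7326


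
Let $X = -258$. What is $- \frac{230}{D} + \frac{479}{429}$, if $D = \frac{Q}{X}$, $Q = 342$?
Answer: $\frac{474457}{2717} \approx 174.63$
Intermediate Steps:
$D = - \frac{57}{43}$ ($D = \frac{342}{-258} = 342 \left(- \frac{1}{258}\right) = - \frac{57}{43} \approx -1.3256$)
$- \frac{230}{D} + \frac{479}{429} = - \frac{230}{- \frac{57}{43}} + \frac{479}{429} = \left(-230\right) \left(- \frac{43}{57}\right) + 479 \cdot \frac{1}{429} = \frac{9890}{57} + \frac{479}{429} = \frac{474457}{2717}$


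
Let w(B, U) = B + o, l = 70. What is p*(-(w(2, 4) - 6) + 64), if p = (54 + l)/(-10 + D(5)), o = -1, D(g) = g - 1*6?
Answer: -8556/11 ≈ -777.82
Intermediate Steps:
D(g) = -6 + g (D(g) = g - 6 = -6 + g)
w(B, U) = -1 + B (w(B, U) = B - 1 = -1 + B)
p = -124/11 (p = (54 + 70)/(-10 + (-6 + 5)) = 124/(-10 - 1) = 124/(-11) = 124*(-1/11) = -124/11 ≈ -11.273)
p*(-(w(2, 4) - 6) + 64) = -124*(-((-1 + 2) - 6) + 64)/11 = -124*(-(1 - 6) + 64)/11 = -124*(-1*(-5) + 64)/11 = -124*(5 + 64)/11 = -124/11*69 = -8556/11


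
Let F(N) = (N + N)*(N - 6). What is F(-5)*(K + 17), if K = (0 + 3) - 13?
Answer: 770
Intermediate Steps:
F(N) = 2*N*(-6 + N) (F(N) = (2*N)*(-6 + N) = 2*N*(-6 + N))
K = -10 (K = 3 - 13 = -10)
F(-5)*(K + 17) = (2*(-5)*(-6 - 5))*(-10 + 17) = (2*(-5)*(-11))*7 = 110*7 = 770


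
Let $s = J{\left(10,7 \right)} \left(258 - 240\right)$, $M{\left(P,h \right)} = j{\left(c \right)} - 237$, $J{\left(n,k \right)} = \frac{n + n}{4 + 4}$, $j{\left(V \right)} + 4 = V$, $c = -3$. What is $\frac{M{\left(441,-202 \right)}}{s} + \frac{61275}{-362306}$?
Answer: $- \frac{91160039}{16303770} \approx -5.5913$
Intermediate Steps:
$j{\left(V \right)} = -4 + V$
$J{\left(n,k \right)} = \frac{n}{4}$ ($J{\left(n,k \right)} = \frac{2 n}{8} = 2 n \frac{1}{8} = \frac{n}{4}$)
$M{\left(P,h \right)} = -244$ ($M{\left(P,h \right)} = \left(-4 - 3\right) - 237 = -7 - 237 = -244$)
$s = 45$ ($s = \frac{1}{4} \cdot 10 \left(258 - 240\right) = \frac{5}{2} \cdot 18 = 45$)
$\frac{M{\left(441,-202 \right)}}{s} + \frac{61275}{-362306} = - \frac{244}{45} + \frac{61275}{-362306} = \left(-244\right) \frac{1}{45} + 61275 \left(- \frac{1}{362306}\right) = - \frac{244}{45} - \frac{61275}{362306} = - \frac{91160039}{16303770}$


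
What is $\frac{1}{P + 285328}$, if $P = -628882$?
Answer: $- \frac{1}{343554} \approx -2.9108 \cdot 10^{-6}$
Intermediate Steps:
$\frac{1}{P + 285328} = \frac{1}{-628882 + 285328} = \frac{1}{-343554} = - \frac{1}{343554}$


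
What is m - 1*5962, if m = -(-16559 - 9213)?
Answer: 19810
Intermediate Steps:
m = 25772 (m = -1*(-25772) = 25772)
m - 1*5962 = 25772 - 1*5962 = 25772 - 5962 = 19810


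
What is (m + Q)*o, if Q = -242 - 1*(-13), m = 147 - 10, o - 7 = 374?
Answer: -35052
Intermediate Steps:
o = 381 (o = 7 + 374 = 381)
m = 137
Q = -229 (Q = -242 + 13 = -229)
(m + Q)*o = (137 - 229)*381 = -92*381 = -35052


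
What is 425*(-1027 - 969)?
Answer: -848300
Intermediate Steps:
425*(-1027 - 969) = 425*(-1996) = -848300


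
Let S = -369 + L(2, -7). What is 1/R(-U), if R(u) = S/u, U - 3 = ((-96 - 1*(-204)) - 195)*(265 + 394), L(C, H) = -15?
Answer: -9555/64 ≈ -149.30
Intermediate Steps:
U = -57330 (U = 3 + ((-96 - 1*(-204)) - 195)*(265 + 394) = 3 + ((-96 + 204) - 195)*659 = 3 + (108 - 195)*659 = 3 - 87*659 = 3 - 57333 = -57330)
S = -384 (S = -369 - 15 = -384)
R(u) = -384/u
1/R(-U) = 1/(-384/((-1*(-57330)))) = 1/(-384/57330) = 1/(-384*1/57330) = 1/(-64/9555) = -9555/64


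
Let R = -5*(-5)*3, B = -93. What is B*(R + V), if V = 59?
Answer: -12462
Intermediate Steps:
R = 75 (R = 25*3 = 75)
B*(R + V) = -93*(75 + 59) = -93*134 = -12462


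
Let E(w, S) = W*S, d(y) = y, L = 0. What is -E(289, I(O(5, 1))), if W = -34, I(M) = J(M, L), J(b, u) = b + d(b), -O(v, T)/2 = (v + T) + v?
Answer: -1496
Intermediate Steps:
O(v, T) = -4*v - 2*T (O(v, T) = -2*((v + T) + v) = -2*((T + v) + v) = -2*(T + 2*v) = -4*v - 2*T)
J(b, u) = 2*b (J(b, u) = b + b = 2*b)
I(M) = 2*M
E(w, S) = -34*S
-E(289, I(O(5, 1))) = -(-34)*2*(-4*5 - 2*1) = -(-34)*2*(-20 - 2) = -(-34)*2*(-22) = -(-34)*(-44) = -1*1496 = -1496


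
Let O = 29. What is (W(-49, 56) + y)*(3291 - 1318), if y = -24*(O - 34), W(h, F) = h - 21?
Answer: 98650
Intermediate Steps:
W(h, F) = -21 + h
y = 120 (y = -24*(29 - 34) = -24*(-5) = 120)
(W(-49, 56) + y)*(3291 - 1318) = ((-21 - 49) + 120)*(3291 - 1318) = (-70 + 120)*1973 = 50*1973 = 98650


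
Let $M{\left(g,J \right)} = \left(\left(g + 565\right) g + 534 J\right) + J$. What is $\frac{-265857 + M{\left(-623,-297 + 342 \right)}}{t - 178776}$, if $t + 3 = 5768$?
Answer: $\frac{205648}{173011} \approx 1.1886$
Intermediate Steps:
$t = 5765$ ($t = -3 + 5768 = 5765$)
$M{\left(g,J \right)} = 535 J + g \left(565 + g\right)$ ($M{\left(g,J \right)} = \left(\left(565 + g\right) g + 534 J\right) + J = \left(g \left(565 + g\right) + 534 J\right) + J = \left(534 J + g \left(565 + g\right)\right) + J = 535 J + g \left(565 + g\right)$)
$\frac{-265857 + M{\left(-623,-297 + 342 \right)}}{t - 178776} = \frac{-265857 + \left(\left(-623\right)^{2} + 535 \left(-297 + 342\right) + 565 \left(-623\right)\right)}{5765 - 178776} = \frac{-265857 + \left(388129 + 535 \cdot 45 - 351995\right)}{-173011} = \left(-265857 + \left(388129 + 24075 - 351995\right)\right) \left(- \frac{1}{173011}\right) = \left(-265857 + 60209\right) \left(- \frac{1}{173011}\right) = \left(-205648\right) \left(- \frac{1}{173011}\right) = \frac{205648}{173011}$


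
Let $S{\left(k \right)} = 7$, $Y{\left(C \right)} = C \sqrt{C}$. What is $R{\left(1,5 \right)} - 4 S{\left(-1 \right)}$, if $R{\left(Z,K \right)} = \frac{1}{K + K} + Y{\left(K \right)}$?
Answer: $- \frac{279}{10} + 5 \sqrt{5} \approx -16.72$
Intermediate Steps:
$Y{\left(C \right)} = C^{\frac{3}{2}}$
$R{\left(Z,K \right)} = K^{\frac{3}{2}} + \frac{1}{2 K}$ ($R{\left(Z,K \right)} = \frac{1}{K + K} + K^{\frac{3}{2}} = \frac{1}{2 K} + K^{\frac{3}{2}} = K^{\frac{3}{2}} + \frac{1}{2 K}$)
$R{\left(1,5 \right)} - 4 S{\left(-1 \right)} = \frac{\frac{1}{2} + 5^{\frac{5}{2}}}{5} - 28 = \frac{\frac{1}{2} + 25 \sqrt{5}}{5} - 28 = \left(\frac{1}{10} + 5 \sqrt{5}\right) - 28 = - \frac{279}{10} + 5 \sqrt{5}$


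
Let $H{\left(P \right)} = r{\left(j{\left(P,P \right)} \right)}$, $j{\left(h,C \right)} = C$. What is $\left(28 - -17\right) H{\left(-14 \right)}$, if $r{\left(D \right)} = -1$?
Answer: $-45$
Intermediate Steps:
$H{\left(P \right)} = -1$
$\left(28 - -17\right) H{\left(-14 \right)} = \left(28 - -17\right) \left(-1\right) = \left(28 + 17\right) \left(-1\right) = 45 \left(-1\right) = -45$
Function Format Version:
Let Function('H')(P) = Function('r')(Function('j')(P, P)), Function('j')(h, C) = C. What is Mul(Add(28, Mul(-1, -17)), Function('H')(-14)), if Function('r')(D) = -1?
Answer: -45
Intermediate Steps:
Function('H')(P) = -1
Mul(Add(28, Mul(-1, -17)), Function('H')(-14)) = Mul(Add(28, Mul(-1, -17)), -1) = Mul(Add(28, 17), -1) = Mul(45, -1) = -45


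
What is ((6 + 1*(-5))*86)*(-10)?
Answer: -860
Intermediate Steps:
((6 + 1*(-5))*86)*(-10) = ((6 - 5)*86)*(-10) = (1*86)*(-10) = 86*(-10) = -860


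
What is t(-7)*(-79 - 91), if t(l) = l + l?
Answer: 2380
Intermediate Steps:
t(l) = 2*l
t(-7)*(-79 - 91) = (2*(-7))*(-79 - 91) = -14*(-170) = 2380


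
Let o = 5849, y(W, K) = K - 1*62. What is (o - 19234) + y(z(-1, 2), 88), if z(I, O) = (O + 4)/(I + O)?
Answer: -13359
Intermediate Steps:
z(I, O) = (4 + O)/(I + O)
y(W, K) = -62 + K (y(W, K) = K - 62 = -62 + K)
(o - 19234) + y(z(-1, 2), 88) = (5849 - 19234) + (-62 + 88) = -13385 + 26 = -13359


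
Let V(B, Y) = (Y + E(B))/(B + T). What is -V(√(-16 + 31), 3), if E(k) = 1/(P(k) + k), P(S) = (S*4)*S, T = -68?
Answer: 4457/100141 + 977*√15/1502115 ≈ 0.047026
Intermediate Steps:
P(S) = 4*S² (P(S) = (4*S)*S = 4*S²)
E(k) = 1/(k + 4*k²) (E(k) = 1/(4*k² + k) = 1/(k + 4*k²))
V(B, Y) = (Y + 1/(B*(1 + 4*B)))/(-68 + B) (V(B, Y) = (Y + 1/(B*(1 + 4*B)))/(B - 68) = (Y + 1/(B*(1 + 4*B)))/(-68 + B))
-V(√(-16 + 31), 3) = -(1 + √(-16 + 31)*3*(1 + 4*√(-16 + 31)))/((√(-16 + 31))*(1 + 4*√(-16 + 31))*(-68 + √(-16 + 31))) = -(1 + √15*3*(1 + 4*√15))/((√15)*(1 + 4*√15)*(-68 + √15)) = -√15/15*(1 + 3*√15*(1 + 4*√15))/((1 + 4*√15)*(-68 + √15)) = -√15*(1 + 3*√15*(1 + 4*√15))/(15*(1 + 4*√15)*(-68 + √15))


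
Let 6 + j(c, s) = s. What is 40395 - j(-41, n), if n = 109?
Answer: 40292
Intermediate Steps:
j(c, s) = -6 + s
40395 - j(-41, n) = 40395 - (-6 + 109) = 40395 - 1*103 = 40395 - 103 = 40292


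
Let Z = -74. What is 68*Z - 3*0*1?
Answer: -5032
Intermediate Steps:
68*Z - 3*0*1 = 68*(-74) - 3*0*1 = -5032 + 0*1 = -5032 + 0 = -5032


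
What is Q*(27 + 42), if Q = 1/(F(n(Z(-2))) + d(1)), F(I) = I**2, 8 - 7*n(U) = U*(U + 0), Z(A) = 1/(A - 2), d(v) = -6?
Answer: -865536/59135 ≈ -14.637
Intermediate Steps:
Z(A) = 1/(-2 + A)
n(U) = 8/7 - U**2/7 (n(U) = 8/7 - U*(U + 0)/7 = 8/7 - U*U/7 = 8/7 - U**2/7)
Q = -12544/59135 (Q = 1/((8/7 - 1/(7*(-2 - 2)**2))**2 - 6) = 1/((8/7 - (1/(-4))**2/7)**2 - 6) = 1/((8/7 - (-1/4)**2/7)**2 - 6) = 1/((8/7 - 1/7*1/16)**2 - 6) = 1/((8/7 - 1/112)**2 - 6) = 1/((127/112)**2 - 6) = 1/(16129/12544 - 6) = 1/(-59135/12544) = -12544/59135 ≈ -0.21212)
Q*(27 + 42) = -12544*(27 + 42)/59135 = -12544/59135*69 = -865536/59135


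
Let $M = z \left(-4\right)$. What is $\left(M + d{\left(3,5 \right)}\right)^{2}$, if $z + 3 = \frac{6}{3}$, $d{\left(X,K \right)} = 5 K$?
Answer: $841$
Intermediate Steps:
$z = -1$ ($z = -3 + \frac{6}{3} = -3 + 6 \cdot \frac{1}{3} = -3 + 2 = -1$)
$M = 4$ ($M = \left(-1\right) \left(-4\right) = 4$)
$\left(M + d{\left(3,5 \right)}\right)^{2} = \left(4 + 5 \cdot 5\right)^{2} = \left(4 + 25\right)^{2} = 29^{2} = 841$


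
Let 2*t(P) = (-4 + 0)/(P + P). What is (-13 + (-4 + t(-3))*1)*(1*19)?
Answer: -950/3 ≈ -316.67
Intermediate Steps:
t(P) = -1/P (t(P) = ((-4 + 0)/(P + P))/2 = (-4*1/(2*P))/2 = (-2/P)/2 = -1/P)
(-13 + (-4 + t(-3))*1)*(1*19) = (-13 + (-4 - 1/(-3))*1)*(1*19) = (-13 + (-4 - 1*(-⅓))*1)*19 = (-13 + (-4 + ⅓)*1)*19 = (-13 - 11/3*1)*19 = (-13 - 11/3)*19 = -50/3*19 = -950/3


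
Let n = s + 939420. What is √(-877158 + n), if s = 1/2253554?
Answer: √316197917594345546/2253554 ≈ 249.52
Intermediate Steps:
s = 1/2253554 ≈ 4.4374e-7
n = 2117033698681/2253554 (n = 1/2253554 + 939420 = 2117033698681/2253554 ≈ 9.3942e+5)
√(-877158 + n) = √(-877158 + 2117033698681/2253554) = √(140310779149/2253554) = √316197917594345546/2253554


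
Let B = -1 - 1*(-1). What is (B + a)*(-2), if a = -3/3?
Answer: 2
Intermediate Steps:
a = -1 (a = -3*⅓ = -1)
B = 0 (B = -1 + 1 = 0)
(B + a)*(-2) = (0 - 1)*(-2) = -1*(-2) = 2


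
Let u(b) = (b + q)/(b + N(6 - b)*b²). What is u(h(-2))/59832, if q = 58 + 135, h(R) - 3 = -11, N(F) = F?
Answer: 5/1435968 ≈ 3.4820e-6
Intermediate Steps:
h(R) = -8 (h(R) = 3 - 11 = -8)
q = 193
u(b) = (193 + b)/(b + b²*(6 - b)) (u(b) = (b + 193)/(b + (6 - b)*b²) = (193 + b)/(b + b²*(6 - b)))
u(h(-2))/59832 = ((-193 - 1*(-8))/((-8)*(-1 - 8*(-6 - 8))))/59832 = -(-193 + 8)/(8*(-1 - 8*(-14)))*(1/59832) = -⅛*(-185)/(-1 + 112)*(1/59832) = -⅛*(-185)/111*(1/59832) = -⅛*1/111*(-185)*(1/59832) = (5/24)*(1/59832) = 5/1435968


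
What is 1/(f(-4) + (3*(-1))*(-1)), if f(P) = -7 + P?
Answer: -⅛ ≈ -0.12500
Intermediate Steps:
1/(f(-4) + (3*(-1))*(-1)) = 1/((-7 - 4) + (3*(-1))*(-1)) = 1/(-11 - 3*(-1)) = 1/(-11 + 3) = 1/(-8) = -⅛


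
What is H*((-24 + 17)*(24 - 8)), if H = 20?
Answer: -2240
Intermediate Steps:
H*((-24 + 17)*(24 - 8)) = 20*((-24 + 17)*(24 - 8)) = 20*(-7*16) = 20*(-112) = -2240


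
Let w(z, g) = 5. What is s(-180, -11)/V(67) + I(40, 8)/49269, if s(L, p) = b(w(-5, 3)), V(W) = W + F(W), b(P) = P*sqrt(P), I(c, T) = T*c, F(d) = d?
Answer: 320/49269 + 5*sqrt(5)/134 ≈ 0.089930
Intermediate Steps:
b(P) = P**(3/2)
V(W) = 2*W (V(W) = W + W = 2*W)
s(L, p) = 5*sqrt(5) (s(L, p) = 5**(3/2) = 5*sqrt(5))
s(-180, -11)/V(67) + I(40, 8)/49269 = (5*sqrt(5))/((2*67)) + (8*40)/49269 = (5*sqrt(5))/134 + 320*(1/49269) = (5*sqrt(5))*(1/134) + 320/49269 = 5*sqrt(5)/134 + 320/49269 = 320/49269 + 5*sqrt(5)/134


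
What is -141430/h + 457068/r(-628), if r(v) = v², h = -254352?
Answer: 5376059033/3134761224 ≈ 1.7150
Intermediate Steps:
-141430/h + 457068/r(-628) = -141430/(-254352) + 457068/((-628)²) = -141430*(-1/254352) + 457068/394384 = 70715/127176 + 457068*(1/394384) = 70715/127176 + 114267/98596 = 5376059033/3134761224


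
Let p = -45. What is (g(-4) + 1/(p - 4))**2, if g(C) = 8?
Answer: 152881/2401 ≈ 63.674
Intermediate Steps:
(g(-4) + 1/(p - 4))**2 = (8 + 1/(-45 - 4))**2 = (8 + 1/(-49))**2 = (8 - 1/49)**2 = (391/49)**2 = 152881/2401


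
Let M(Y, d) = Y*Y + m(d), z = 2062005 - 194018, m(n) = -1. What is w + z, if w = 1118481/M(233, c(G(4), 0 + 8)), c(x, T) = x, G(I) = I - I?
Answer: 2600266583/1392 ≈ 1.8680e+6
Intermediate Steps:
G(I) = 0
z = 1867987
M(Y, d) = -1 + Y² (M(Y, d) = Y*Y - 1 = Y² - 1 = -1 + Y²)
w = 28679/1392 (w = 1118481/(-1 + 233²) = 1118481/(-1 + 54289) = 1118481/54288 = 1118481*(1/54288) = 28679/1392 ≈ 20.603)
w + z = 28679/1392 + 1867987 = 2600266583/1392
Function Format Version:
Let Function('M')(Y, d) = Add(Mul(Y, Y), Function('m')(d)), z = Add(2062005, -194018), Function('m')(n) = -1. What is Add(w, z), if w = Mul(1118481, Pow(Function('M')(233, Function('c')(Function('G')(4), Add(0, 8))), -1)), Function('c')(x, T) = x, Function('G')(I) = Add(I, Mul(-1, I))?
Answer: Rational(2600266583, 1392) ≈ 1.8680e+6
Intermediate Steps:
Function('G')(I) = 0
z = 1867987
Function('M')(Y, d) = Add(-1, Pow(Y, 2)) (Function('M')(Y, d) = Add(Mul(Y, Y), -1) = Add(Pow(Y, 2), -1) = Add(-1, Pow(Y, 2)))
w = Rational(28679, 1392) (w = Mul(1118481, Pow(Add(-1, Pow(233, 2)), -1)) = Mul(1118481, Pow(Add(-1, 54289), -1)) = Mul(1118481, Pow(54288, -1)) = Mul(1118481, Rational(1, 54288)) = Rational(28679, 1392) ≈ 20.603)
Add(w, z) = Add(Rational(28679, 1392), 1867987) = Rational(2600266583, 1392)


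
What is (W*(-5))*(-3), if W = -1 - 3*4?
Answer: -195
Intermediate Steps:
W = -13 (W = -1 - 12 = -13)
(W*(-5))*(-3) = -13*(-5)*(-3) = 65*(-3) = -195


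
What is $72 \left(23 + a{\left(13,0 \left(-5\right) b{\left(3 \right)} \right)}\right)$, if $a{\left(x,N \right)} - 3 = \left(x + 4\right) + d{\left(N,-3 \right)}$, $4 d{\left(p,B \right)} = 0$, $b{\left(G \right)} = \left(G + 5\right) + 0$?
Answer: $3096$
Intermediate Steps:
$b{\left(G \right)} = 5 + G$ ($b{\left(G \right)} = \left(5 + G\right) + 0 = 5 + G$)
$d{\left(p,B \right)} = 0$ ($d{\left(p,B \right)} = \frac{1}{4} \cdot 0 = 0$)
$a{\left(x,N \right)} = 7 + x$ ($a{\left(x,N \right)} = 3 + \left(\left(x + 4\right) + 0\right) = 3 + \left(\left(4 + x\right) + 0\right) = 3 + \left(4 + x\right) = 7 + x$)
$72 \left(23 + a{\left(13,0 \left(-5\right) b{\left(3 \right)} \right)}\right) = 72 \left(23 + \left(7 + 13\right)\right) = 72 \left(23 + 20\right) = 72 \cdot 43 = 3096$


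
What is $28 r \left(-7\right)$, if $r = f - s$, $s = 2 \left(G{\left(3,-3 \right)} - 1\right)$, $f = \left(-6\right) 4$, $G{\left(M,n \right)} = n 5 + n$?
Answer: $-2744$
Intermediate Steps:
$G{\left(M,n \right)} = 6 n$ ($G{\left(M,n \right)} = 5 n + n = 6 n$)
$f = -24$
$s = -38$ ($s = 2 \left(6 \left(-3\right) - 1\right) = 2 \left(-18 - 1\right) = 2 \left(-19\right) = -38$)
$r = 14$ ($r = -24 - -38 = -24 + 38 = 14$)
$28 r \left(-7\right) = 28 \cdot 14 \left(-7\right) = 392 \left(-7\right) = -2744$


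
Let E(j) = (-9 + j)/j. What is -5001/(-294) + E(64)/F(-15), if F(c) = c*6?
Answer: 959653/56448 ≈ 17.001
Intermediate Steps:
E(j) = (-9 + j)/j
F(c) = 6*c
-5001/(-294) + E(64)/F(-15) = -5001/(-294) + ((-9 + 64)/64)/((6*(-15))) = -5001*(-1/294) + ((1/64)*55)/(-90) = 1667/98 + (55/64)*(-1/90) = 1667/98 - 11/1152 = 959653/56448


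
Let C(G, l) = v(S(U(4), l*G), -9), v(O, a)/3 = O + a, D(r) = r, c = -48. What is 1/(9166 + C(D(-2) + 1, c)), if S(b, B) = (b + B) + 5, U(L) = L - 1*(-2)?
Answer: 1/9316 ≈ 0.00010734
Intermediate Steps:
U(L) = 2 + L (U(L) = L + 2 = 2 + L)
S(b, B) = 5 + B + b (S(b, B) = (B + b) + 5 = 5 + B + b)
v(O, a) = 3*O + 3*a (v(O, a) = 3*(O + a) = 3*O + 3*a)
C(G, l) = 6 + 3*G*l (C(G, l) = 3*(5 + l*G + (2 + 4)) + 3*(-9) = 3*(5 + G*l + 6) - 27 = 3*(11 + G*l) - 27 = (33 + 3*G*l) - 27 = 6 + 3*G*l)
1/(9166 + C(D(-2) + 1, c)) = 1/(9166 + (6 + 3*(-2 + 1)*(-48))) = 1/(9166 + (6 + 3*(-1)*(-48))) = 1/(9166 + (6 + 144)) = 1/(9166 + 150) = 1/9316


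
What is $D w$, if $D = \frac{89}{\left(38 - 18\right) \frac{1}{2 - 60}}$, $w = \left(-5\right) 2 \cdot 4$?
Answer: $10324$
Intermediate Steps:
$w = -40$ ($w = \left(-10\right) 4 = -40$)
$D = - \frac{2581}{10}$ ($D = \frac{89}{20 \frac{1}{-58}} = \frac{89}{20 \left(- \frac{1}{58}\right)} = \frac{89}{- \frac{10}{29}} = 89 \left(- \frac{29}{10}\right) = - \frac{2581}{10} \approx -258.1$)
$D w = \left(- \frac{2581}{10}\right) \left(-40\right) = 10324$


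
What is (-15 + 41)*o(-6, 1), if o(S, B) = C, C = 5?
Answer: 130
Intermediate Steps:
o(S, B) = 5
(-15 + 41)*o(-6, 1) = (-15 + 41)*5 = 26*5 = 130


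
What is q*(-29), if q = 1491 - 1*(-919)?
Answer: -69890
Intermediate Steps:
q = 2410 (q = 1491 + 919 = 2410)
q*(-29) = 2410*(-29) = -69890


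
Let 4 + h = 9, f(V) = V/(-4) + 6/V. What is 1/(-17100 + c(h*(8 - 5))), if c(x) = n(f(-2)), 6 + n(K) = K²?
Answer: -4/68399 ≈ -5.8480e-5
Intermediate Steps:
f(V) = 6/V - V/4 (f(V) = V*(-¼) + 6/V = -V/4 + 6/V = 6/V - V/4)
h = 5 (h = -4 + 9 = 5)
n(K) = -6 + K²
c(x) = ¼ (c(x) = -6 + (6/(-2) - ¼*(-2))² = -6 + (6*(-½) + ½)² = -6 + (-3 + ½)² = -6 + (-5/2)² = -6 + 25/4 = ¼)
1/(-17100 + c(h*(8 - 5))) = 1/(-17100 + ¼) = 1/(-68399/4) = -4/68399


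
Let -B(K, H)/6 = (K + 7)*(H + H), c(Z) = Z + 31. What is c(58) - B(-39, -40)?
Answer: 15449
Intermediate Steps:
c(Z) = 31 + Z
B(K, H) = -12*H*(7 + K) (B(K, H) = -6*(K + 7)*(H + H) = -6*(7 + K)*2*H = -12*H*(7 + K))
c(58) - B(-39, -40) = (31 + 58) - (-12)*(-40)*(7 - 39) = 89 - (-12)*(-40)*(-32) = 89 - 1*(-15360) = 89 + 15360 = 15449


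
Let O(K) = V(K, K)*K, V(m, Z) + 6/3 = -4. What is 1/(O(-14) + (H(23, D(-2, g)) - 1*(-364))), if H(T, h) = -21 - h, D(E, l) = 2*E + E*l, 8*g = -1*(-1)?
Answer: 4/1725 ≈ 0.0023188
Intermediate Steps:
g = 1/8 (g = (-1*(-1))/8 = (1/8)*1 = 1/8 ≈ 0.12500)
V(m, Z) = -6 (V(m, Z) = -2 - 4 = -6)
O(K) = -6*K
1/(O(-14) + (H(23, D(-2, g)) - 1*(-364))) = 1/(-6*(-14) + ((-21 - (-2)*(2 + 1/8)) - 1*(-364))) = 1/(84 + ((-21 - (-2)*17/8) + 364)) = 1/(84 + ((-21 - 1*(-17/4)) + 364)) = 1/(84 + ((-21 + 17/4) + 364)) = 1/(84 + (-67/4 + 364)) = 1/(84 + 1389/4) = 1/(1725/4) = 4/1725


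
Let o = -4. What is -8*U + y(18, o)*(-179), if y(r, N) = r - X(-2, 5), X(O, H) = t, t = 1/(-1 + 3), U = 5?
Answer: -6345/2 ≈ -3172.5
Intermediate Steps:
t = ½ (t = 1/2 = ½ ≈ 0.50000)
X(O, H) = ½
y(r, N) = -½ + r (y(r, N) = r - 1*½ = r - ½ = -½ + r)
-8*U + y(18, o)*(-179) = -8*5 + (-½ + 18)*(-179) = -40 + (35/2)*(-179) = -40 - 6265/2 = -6345/2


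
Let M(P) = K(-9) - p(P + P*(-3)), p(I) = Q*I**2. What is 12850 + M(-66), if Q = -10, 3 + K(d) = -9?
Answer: 187078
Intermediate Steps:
K(d) = -12 (K(d) = -3 - 9 = -12)
p(I) = -10*I**2
M(P) = -12 + 40*P**2 (M(P) = -12 - (-10)*(P + P*(-3))**2 = -12 - (-10)*(P - 3*P)**2 = -12 - (-10)*(-2*P)**2 = -12 - (-10)*4*P**2 = -12 - (-40)*P**2 = -12 + 40*P**2)
12850 + M(-66) = 12850 + (-12 + 40*(-66)**2) = 12850 + (-12 + 40*4356) = 12850 + (-12 + 174240) = 12850 + 174228 = 187078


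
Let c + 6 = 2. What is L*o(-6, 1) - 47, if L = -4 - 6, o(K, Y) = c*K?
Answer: -287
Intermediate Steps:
c = -4 (c = -6 + 2 = -4)
o(K, Y) = -4*K
L = -10
L*o(-6, 1) - 47 = -(-40)*(-6) - 47 = -10*24 - 47 = -240 - 47 = -287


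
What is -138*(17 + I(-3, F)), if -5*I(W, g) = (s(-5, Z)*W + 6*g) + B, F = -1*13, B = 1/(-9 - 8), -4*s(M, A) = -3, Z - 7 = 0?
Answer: -775629/170 ≈ -4562.5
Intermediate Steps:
Z = 7 (Z = 7 + 0 = 7)
s(M, A) = 3/4 (s(M, A) = -1/4*(-3) = 3/4)
B = -1/17 (B = 1/(-17) = -1/17 ≈ -0.058824)
F = -13
I(W, g) = 1/85 - 6*g/5 - 3*W/20 (I(W, g) = -((3*W/4 + 6*g) - 1/17)/5 = -((6*g + 3*W/4) - 1/17)/5 = -(-1/17 + 6*g + 3*W/4)/5 = 1/85 - 6*g/5 - 3*W/20)
-138*(17 + I(-3, F)) = -138*(17 + (1/85 - 6/5*(-13) - 3/20*(-3))) = -138*(17 + (1/85 + 78/5 + 9/20)) = -138*(17 + 5461/340) = -138*11241/340 = -775629/170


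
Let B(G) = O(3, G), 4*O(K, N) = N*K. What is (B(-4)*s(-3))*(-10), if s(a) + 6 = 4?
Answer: -60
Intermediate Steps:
O(K, N) = K*N/4 (O(K, N) = (N*K)/4 = (K*N)/4 = K*N/4)
s(a) = -2 (s(a) = -6 + 4 = -2)
B(G) = 3*G/4 (B(G) = (1/4)*3*G = 3*G/4)
(B(-4)*s(-3))*(-10) = (((3/4)*(-4))*(-2))*(-10) = -3*(-2)*(-10) = 6*(-10) = -60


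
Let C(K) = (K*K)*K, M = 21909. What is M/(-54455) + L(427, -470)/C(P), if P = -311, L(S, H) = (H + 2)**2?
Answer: -670954732899/1638018979105 ≈ -0.40961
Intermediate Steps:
L(S, H) = (2 + H)**2
C(K) = K**3 (C(K) = K**2*K = K**3)
M/(-54455) + L(427, -470)/C(P) = 21909/(-54455) + (2 - 470)**2/((-311)**3) = 21909*(-1/54455) + (-468)**2/(-30080231) = -21909/54455 + 219024*(-1/30080231) = -21909/54455 - 219024/30080231 = -670954732899/1638018979105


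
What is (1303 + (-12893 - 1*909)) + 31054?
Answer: 18555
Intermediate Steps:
(1303 + (-12893 - 1*909)) + 31054 = (1303 + (-12893 - 909)) + 31054 = (1303 - 13802) + 31054 = -12499 + 31054 = 18555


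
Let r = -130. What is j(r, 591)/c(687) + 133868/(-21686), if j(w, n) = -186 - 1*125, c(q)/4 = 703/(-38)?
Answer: -225849/114626 ≈ -1.9703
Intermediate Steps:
c(q) = -74 (c(q) = 4*(703/(-38)) = 4*(703*(-1/38)) = 4*(-37/2) = -74)
j(w, n) = -311 (j(w, n) = -186 - 125 = -311)
j(r, 591)/c(687) + 133868/(-21686) = -311/(-74) + 133868/(-21686) = -311*(-1/74) + 133868*(-1/21686) = 311/74 - 9562/1549 = -225849/114626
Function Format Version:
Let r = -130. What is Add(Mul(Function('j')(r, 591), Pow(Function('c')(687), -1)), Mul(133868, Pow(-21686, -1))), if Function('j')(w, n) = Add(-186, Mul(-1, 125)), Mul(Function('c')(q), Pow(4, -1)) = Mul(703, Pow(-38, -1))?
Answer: Rational(-225849, 114626) ≈ -1.9703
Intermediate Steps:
Function('c')(q) = -74 (Function('c')(q) = Mul(4, Mul(703, Pow(-38, -1))) = Mul(4, Mul(703, Rational(-1, 38))) = Mul(4, Rational(-37, 2)) = -74)
Function('j')(w, n) = -311 (Function('j')(w, n) = Add(-186, -125) = -311)
Add(Mul(Function('j')(r, 591), Pow(Function('c')(687), -1)), Mul(133868, Pow(-21686, -1))) = Add(Mul(-311, Pow(-74, -1)), Mul(133868, Pow(-21686, -1))) = Add(Mul(-311, Rational(-1, 74)), Mul(133868, Rational(-1, 21686))) = Add(Rational(311, 74), Rational(-9562, 1549)) = Rational(-225849, 114626)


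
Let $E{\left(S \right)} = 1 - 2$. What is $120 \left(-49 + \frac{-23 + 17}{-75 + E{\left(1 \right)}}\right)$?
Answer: $- \frac{111540}{19} \approx -5870.5$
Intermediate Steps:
$E{\left(S \right)} = -1$ ($E{\left(S \right)} = 1 - 2 = -1$)
$120 \left(-49 + \frac{-23 + 17}{-75 + E{\left(1 \right)}}\right) = 120 \left(-49 + \frac{-23 + 17}{-75 - 1}\right) = 120 \left(-49 - \frac{6}{-76}\right) = 120 \left(-49 - - \frac{3}{38}\right) = 120 \left(-49 + \frac{3}{38}\right) = 120 \left(- \frac{1859}{38}\right) = - \frac{111540}{19}$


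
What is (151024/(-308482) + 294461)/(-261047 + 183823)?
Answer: -45417883589/11911106984 ≈ -3.8131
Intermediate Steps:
(151024/(-308482) + 294461)/(-261047 + 183823) = (151024*(-1/308482) + 294461)/(-77224) = (-75512/154241 + 294461)*(-1/77224) = (45417883589/154241)*(-1/77224) = -45417883589/11911106984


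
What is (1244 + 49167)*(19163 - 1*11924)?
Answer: 364925229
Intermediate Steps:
(1244 + 49167)*(19163 - 1*11924) = 50411*(19163 - 11924) = 50411*7239 = 364925229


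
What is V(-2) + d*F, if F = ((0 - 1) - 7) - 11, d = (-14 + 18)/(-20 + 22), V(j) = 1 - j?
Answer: -35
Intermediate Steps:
d = 2 (d = 4/2 = 4*(½) = 2)
F = -19 (F = (-1 - 7) - 11 = -8 - 11 = -19)
V(-2) + d*F = (1 - 1*(-2)) + 2*(-19) = (1 + 2) - 38 = 3 - 38 = -35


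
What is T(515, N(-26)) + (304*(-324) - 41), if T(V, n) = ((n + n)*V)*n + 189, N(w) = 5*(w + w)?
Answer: 69529652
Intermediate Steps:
N(w) = 10*w (N(w) = 5*(2*w) = 10*w)
T(V, n) = 189 + 2*V*n² (T(V, n) = ((2*n)*V)*n + 189 = (2*V*n)*n + 189 = 2*V*n² + 189 = 189 + 2*V*n²)
T(515, N(-26)) + (304*(-324) - 41) = (189 + 2*515*(10*(-26))²) + (304*(-324) - 41) = (189 + 2*515*(-260)²) + (-98496 - 41) = (189 + 2*515*67600) - 98537 = (189 + 69628000) - 98537 = 69628189 - 98537 = 69529652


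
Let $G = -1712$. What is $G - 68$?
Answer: $-1780$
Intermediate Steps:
$G - 68 = -1712 - 68 = -1780$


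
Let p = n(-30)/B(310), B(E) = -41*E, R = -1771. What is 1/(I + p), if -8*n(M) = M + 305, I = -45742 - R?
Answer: -20336/894194201 ≈ -2.2742e-5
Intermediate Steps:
I = -43971 (I = -45742 - 1*(-1771) = -45742 + 1771 = -43971)
n(M) = -305/8 - M/8 (n(M) = -(M + 305)/8 = -(305 + M)/8 = -305/8 - M/8)
p = 55/20336 (p = (-305/8 - 1/8*(-30))/((-41*310)) = (-305/8 + 15/4)/(-12710) = -275/8*(-1/12710) = 55/20336 ≈ 0.0027046)
1/(I + p) = 1/(-43971 + 55/20336) = 1/(-894194201/20336) = -20336/894194201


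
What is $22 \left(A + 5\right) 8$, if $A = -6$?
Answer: $-176$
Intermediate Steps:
$22 \left(A + 5\right) 8 = 22 \left(-6 + 5\right) 8 = 22 \left(-1\right) 8 = \left(-22\right) 8 = -176$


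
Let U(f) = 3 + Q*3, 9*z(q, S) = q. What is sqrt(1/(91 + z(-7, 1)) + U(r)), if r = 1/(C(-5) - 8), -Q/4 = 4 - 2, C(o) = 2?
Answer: I*sqrt(3459729)/406 ≈ 4.5814*I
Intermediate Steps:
z(q, S) = q/9
Q = -8 (Q = -4*(4 - 2) = -4*2 = -8)
r = -1/6 (r = 1/(2 - 8) = 1/(-6) = -1/6 ≈ -0.16667)
U(f) = -21 (U(f) = 3 - 8*3 = 3 - 24 = -21)
sqrt(1/(91 + z(-7, 1)) + U(r)) = sqrt(1/(91 + (1/9)*(-7)) - 21) = sqrt(1/(91 - 7/9) - 21) = sqrt(1/(812/9) - 21) = sqrt(9/812 - 21) = sqrt(-17043/812) = I*sqrt(3459729)/406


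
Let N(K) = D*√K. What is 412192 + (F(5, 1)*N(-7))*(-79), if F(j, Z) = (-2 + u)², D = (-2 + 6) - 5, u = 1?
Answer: 412192 + 79*I*√7 ≈ 4.1219e+5 + 209.01*I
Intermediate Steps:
D = -1 (D = 4 - 5 = -1)
F(j, Z) = 1 (F(j, Z) = (-2 + 1)² = (-1)² = 1)
N(K) = -√K
412192 + (F(5, 1)*N(-7))*(-79) = 412192 + (1*(-√(-7)))*(-79) = 412192 + (1*(-I*√7))*(-79) = 412192 - I*√7*(-79) = 412192 + 79*I*√7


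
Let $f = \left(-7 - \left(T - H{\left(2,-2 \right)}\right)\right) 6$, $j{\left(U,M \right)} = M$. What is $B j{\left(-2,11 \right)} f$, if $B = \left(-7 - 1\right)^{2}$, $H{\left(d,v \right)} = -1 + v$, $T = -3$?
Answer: $-29568$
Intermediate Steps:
$B = 64$ ($B = \left(-8\right)^{2} = 64$)
$f = -42$ ($f = \left(-7 - 0\right) 6 = \left(-7 + \left(-3 + 3\right)\right) 6 = \left(-7 + 0\right) 6 = \left(-7\right) 6 = -42$)
$B j{\left(-2,11 \right)} f = 64 \cdot 11 \left(-42\right) = 704 \left(-42\right) = -29568$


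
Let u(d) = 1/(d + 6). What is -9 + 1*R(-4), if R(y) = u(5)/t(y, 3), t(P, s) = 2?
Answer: -197/22 ≈ -8.9545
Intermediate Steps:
u(d) = 1/(6 + d)
R(y) = 1/22 (R(y) = 1/((6 + 5)*2) = (½)/11 = (1/11)*(½) = 1/22)
-9 + 1*R(-4) = -9 + 1*(1/22) = -9 + 1/22 = -197/22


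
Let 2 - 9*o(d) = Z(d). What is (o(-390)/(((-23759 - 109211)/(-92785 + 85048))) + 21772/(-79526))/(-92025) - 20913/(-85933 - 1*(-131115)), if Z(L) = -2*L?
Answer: -15261321999002864419/32975800602077085750 ≈ -0.46280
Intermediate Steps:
o(d) = 2/9 + 2*d/9 (o(d) = 2/9 - (-2)*d/9 = 2/9 + 2*d/9)
(o(-390)/(((-23759 - 109211)/(-92785 + 85048))) + 21772/(-79526))/(-92025) - 20913/(-85933 - 1*(-131115)) = ((2/9 + (2/9)*(-390))/(((-23759 - 109211)/(-92785 + 85048))) + 21772/(-79526))/(-92025) - 20913/(-85933 - 1*(-131115)) = ((2/9 - 260/3)/((-132970/(-7737))) + 21772*(-1/79526))*(-1/92025) - 20913/(-85933 + 131115) = (-778/(9*((-132970*(-1/7737)))) - 10886/39763)*(-1/92025) - 20913/45182 = (-778/(9*132970/7737) - 10886/39763)*(-1/92025) - 20913*1/45182 = (-778/9*7737/132970 - 10886/39763)*(-1/92025) - 20913/45182 = (-1003231/199455 - 10886/39763)*(-1/92025) - 20913/45182 = -42062741383/7930929165*(-1/92025) - 20913/45182 = 42062741383/729843756409125 - 20913/45182 = -15261321999002864419/32975800602077085750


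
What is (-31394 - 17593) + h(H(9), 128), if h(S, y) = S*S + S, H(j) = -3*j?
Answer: -48285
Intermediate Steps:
h(S, y) = S + S**2 (h(S, y) = S**2 + S = S + S**2)
(-31394 - 17593) + h(H(9), 128) = (-31394 - 17593) + (-3*9)*(1 - 3*9) = -48987 - 27*(1 - 27) = -48987 - 27*(-26) = -48987 + 702 = -48285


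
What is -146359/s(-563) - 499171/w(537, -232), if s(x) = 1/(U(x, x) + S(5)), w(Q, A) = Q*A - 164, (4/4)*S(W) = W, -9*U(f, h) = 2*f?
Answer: -21380104762433/1122732 ≈ -1.9043e+7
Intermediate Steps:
U(f, h) = -2*f/9
S(W) = W
w(Q, A) = -164 + A*Q (w(Q, A) = A*Q - 164 = -164 + A*Q)
s(x) = 1/(5 - 2*x/9) (s(x) = 1/(-2*x/9 + 5) = 1/(5 - 2*x/9))
-146359/s(-563) - 499171/w(537, -232) = -146359/((-9/(-45 + 2*(-563)))) - 499171/(-164 - 232*537) = -146359/((-9/(-45 - 1126))) - 499171/(-164 - 124584) = -146359/((-9/(-1171))) - 499171/(-124748) = -146359/((-9*(-1/1171))) - 499171*(-1/124748) = -146359/9/1171 + 499171/124748 = -146359*1171/9 + 499171/124748 = -171386389/9 + 499171/124748 = -21380104762433/1122732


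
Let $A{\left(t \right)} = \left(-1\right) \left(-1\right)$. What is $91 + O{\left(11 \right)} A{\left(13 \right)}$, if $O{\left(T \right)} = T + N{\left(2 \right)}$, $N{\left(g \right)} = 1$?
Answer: $103$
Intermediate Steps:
$A{\left(t \right)} = 1$
$O{\left(T \right)} = 1 + T$ ($O{\left(T \right)} = T + 1 = 1 + T$)
$91 + O{\left(11 \right)} A{\left(13 \right)} = 91 + \left(1 + 11\right) 1 = 91 + 12 \cdot 1 = 91 + 12 = 103$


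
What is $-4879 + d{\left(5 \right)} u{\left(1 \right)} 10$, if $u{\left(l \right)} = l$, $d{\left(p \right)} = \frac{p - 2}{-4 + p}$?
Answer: $-4849$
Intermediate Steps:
$d{\left(p \right)} = \frac{-2 + p}{-4 + p}$
$-4879 + d{\left(5 \right)} u{\left(1 \right)} 10 = -4879 + \frac{-2 + 5}{-4 + 5} \cdot 1 \cdot 10 = -4879 + 1^{-1} \cdot 3 \cdot 1 \cdot 10 = -4879 + 1 \cdot 3 \cdot 1 \cdot 10 = -4879 + 3 \cdot 1 \cdot 10 = -4879 + 3 \cdot 10 = -4879 + 30 = -4849$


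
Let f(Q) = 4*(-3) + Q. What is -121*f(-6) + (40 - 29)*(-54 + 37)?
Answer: 1991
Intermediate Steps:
f(Q) = -12 + Q
-121*f(-6) + (40 - 29)*(-54 + 37) = -121*(-12 - 6) + (40 - 29)*(-54 + 37) = -121*(-18) + 11*(-17) = 2178 - 187 = 1991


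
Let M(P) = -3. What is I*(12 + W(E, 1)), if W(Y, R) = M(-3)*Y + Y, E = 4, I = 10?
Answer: 40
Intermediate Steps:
W(Y, R) = -2*Y (W(Y, R) = -3*Y + Y = -2*Y)
I*(12 + W(E, 1)) = 10*(12 - 2*4) = 10*(12 - 8) = 10*4 = 40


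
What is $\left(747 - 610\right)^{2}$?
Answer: $18769$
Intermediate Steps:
$\left(747 - 610\right)^{2} = 137^{2} = 18769$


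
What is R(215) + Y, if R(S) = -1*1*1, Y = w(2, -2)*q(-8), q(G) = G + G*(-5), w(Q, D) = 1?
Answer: 31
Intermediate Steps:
q(G) = -4*G (q(G) = G - 5*G = -4*G)
Y = 32 (Y = 1*(-4*(-8)) = 1*32 = 32)
R(S) = -1 (R(S) = -1*1 = -1)
R(215) + Y = -1 + 32 = 31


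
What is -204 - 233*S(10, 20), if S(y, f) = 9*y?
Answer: -21174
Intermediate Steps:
-204 - 233*S(10, 20) = -204 - 2097*10 = -204 - 233*90 = -204 - 20970 = -21174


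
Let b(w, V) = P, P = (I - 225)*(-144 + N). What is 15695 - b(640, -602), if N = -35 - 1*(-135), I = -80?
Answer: 2275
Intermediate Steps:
N = 100 (N = -35 + 135 = 100)
P = 13420 (P = (-80 - 225)*(-144 + 100) = -305*(-44) = 13420)
b(w, V) = 13420
15695 - b(640, -602) = 15695 - 1*13420 = 15695 - 13420 = 2275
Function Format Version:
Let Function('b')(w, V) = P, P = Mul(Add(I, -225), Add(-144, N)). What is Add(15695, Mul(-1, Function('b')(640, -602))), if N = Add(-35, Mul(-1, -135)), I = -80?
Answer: 2275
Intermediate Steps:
N = 100 (N = Add(-35, 135) = 100)
P = 13420 (P = Mul(Add(-80, -225), Add(-144, 100)) = Mul(-305, -44) = 13420)
Function('b')(w, V) = 13420
Add(15695, Mul(-1, Function('b')(640, -602))) = Add(15695, Mul(-1, 13420)) = Add(15695, -13420) = 2275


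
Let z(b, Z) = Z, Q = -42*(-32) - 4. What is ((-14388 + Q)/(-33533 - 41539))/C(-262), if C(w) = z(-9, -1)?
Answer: -1631/9384 ≈ -0.17381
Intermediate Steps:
Q = 1340 (Q = 1344 - 4 = 1340)
C(w) = -1
((-14388 + Q)/(-33533 - 41539))/C(-262) = ((-14388 + 1340)/(-33533 - 41539))/(-1) = -13048/(-75072)*(-1) = -13048*(-1/75072)*(-1) = (1631/9384)*(-1) = -1631/9384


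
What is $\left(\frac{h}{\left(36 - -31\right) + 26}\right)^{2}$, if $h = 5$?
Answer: $\frac{25}{8649} \approx 0.0028905$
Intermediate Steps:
$\left(\frac{h}{\left(36 - -31\right) + 26}\right)^{2} = \left(\frac{5}{\left(36 - -31\right) + 26}\right)^{2} = \left(\frac{5}{\left(36 + 31\right) + 26}\right)^{2} = \left(\frac{5}{67 + 26}\right)^{2} = \left(\frac{5}{93}\right)^{2} = \frac{25}{8649}$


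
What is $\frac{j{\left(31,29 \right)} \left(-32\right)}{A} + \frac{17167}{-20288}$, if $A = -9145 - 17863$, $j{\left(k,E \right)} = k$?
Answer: $- \frac{3465005}{4280768} \approx -0.80943$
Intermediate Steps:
$A = -27008$ ($A = -9145 - 17863 = -27008$)
$\frac{j{\left(31,29 \right)} \left(-32\right)}{A} + \frac{17167}{-20288} = \frac{31 \left(-32\right)}{-27008} + \frac{17167}{-20288} = \left(-992\right) \left(- \frac{1}{27008}\right) + 17167 \left(- \frac{1}{20288}\right) = \frac{31}{844} - \frac{17167}{20288} = - \frac{3465005}{4280768}$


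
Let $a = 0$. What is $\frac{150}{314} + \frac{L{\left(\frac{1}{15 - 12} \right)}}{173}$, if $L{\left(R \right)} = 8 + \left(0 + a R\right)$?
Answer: $\frac{14231}{27161} \approx 0.52395$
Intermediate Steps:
$L{\left(R \right)} = 8$ ($L{\left(R \right)} = 8 + \left(0 + 0 R\right) = 8 + \left(0 + 0\right) = 8 + 0 = 8$)
$\frac{150}{314} + \frac{L{\left(\frac{1}{15 - 12} \right)}}{173} = \frac{150}{314} + \frac{8}{173} = 150 \cdot \frac{1}{314} + 8 \cdot \frac{1}{173} = \frac{75}{157} + \frac{8}{173} = \frac{14231}{27161}$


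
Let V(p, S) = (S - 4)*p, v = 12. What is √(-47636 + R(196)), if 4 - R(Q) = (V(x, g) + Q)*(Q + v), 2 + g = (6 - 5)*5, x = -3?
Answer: 8*I*√1391 ≈ 298.37*I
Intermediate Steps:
g = 3 (g = -2 + (6 - 5)*5 = -2 + 1*5 = -2 + 5 = 3)
V(p, S) = p*(-4 + S) (V(p, S) = (-4 + S)*p = p*(-4 + S))
R(Q) = 4 - (3 + Q)*(12 + Q) (R(Q) = 4 - (-3*(-4 + 3) + Q)*(Q + 12) = 4 - (-3*(-1) + Q)*(12 + Q) = 4 - (3 + Q)*(12 + Q))
√(-47636 + R(196)) = √(-47636 + (-32 - 1*196² - 15*196)) = √(-47636 + (-32 - 1*38416 - 2940)) = √(-47636 + (-32 - 38416 - 2940)) = √(-47636 - 41388) = √(-89024) = 8*I*√1391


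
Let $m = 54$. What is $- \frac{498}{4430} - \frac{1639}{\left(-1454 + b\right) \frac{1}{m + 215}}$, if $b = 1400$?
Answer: $\frac{976560119}{119610} \approx 8164.5$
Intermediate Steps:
$- \frac{498}{4430} - \frac{1639}{\left(-1454 + b\right) \frac{1}{m + 215}} = - \frac{498}{4430} - \frac{1639}{\left(-1454 + 1400\right) \frac{1}{54 + 215}} = \left(-498\right) \frac{1}{4430} - \frac{1639}{\left(-54\right) \frac{1}{269}} = - \frac{249}{2215} - \frac{1639}{\left(-54\right) \frac{1}{269}} = - \frac{249}{2215} - \frac{1639}{- \frac{54}{269}} = - \frac{249}{2215} - - \frac{440891}{54} = - \frac{249}{2215} + \frac{440891}{54} = \frac{976560119}{119610}$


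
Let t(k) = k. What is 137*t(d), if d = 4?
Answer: 548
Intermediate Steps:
137*t(d) = 137*4 = 548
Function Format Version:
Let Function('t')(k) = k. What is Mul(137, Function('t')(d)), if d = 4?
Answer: 548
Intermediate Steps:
Mul(137, Function('t')(d)) = Mul(137, 4) = 548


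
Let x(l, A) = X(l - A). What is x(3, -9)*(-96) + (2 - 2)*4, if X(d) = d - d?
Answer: 0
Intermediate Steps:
X(d) = 0
x(l, A) = 0
x(3, -9)*(-96) + (2 - 2)*4 = 0*(-96) + (2 - 2)*4 = 0 + 0*4 = 0 + 0 = 0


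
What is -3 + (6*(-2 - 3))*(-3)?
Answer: 87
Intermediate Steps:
-3 + (6*(-2 - 3))*(-3) = -3 + (6*(-5))*(-3) = -3 - 30*(-3) = -3 + 90 = 87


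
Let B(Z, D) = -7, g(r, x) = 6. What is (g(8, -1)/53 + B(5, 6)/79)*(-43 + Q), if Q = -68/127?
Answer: -569487/531749 ≈ -1.0710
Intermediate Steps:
Q = -68/127 (Q = -68*1/127 = -68/127 ≈ -0.53543)
(g(8, -1)/53 + B(5, 6)/79)*(-43 + Q) = (6/53 - 7/79)*(-43 - 68/127) = (6*(1/53) - 7*1/79)*(-5529/127) = (6/53 - 7/79)*(-5529/127) = (103/4187)*(-5529/127) = -569487/531749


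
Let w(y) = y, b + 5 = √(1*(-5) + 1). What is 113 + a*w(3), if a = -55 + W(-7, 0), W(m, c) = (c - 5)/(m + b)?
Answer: -1879/37 + 15*I/74 ≈ -50.784 + 0.2027*I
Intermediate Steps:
b = -5 + 2*I (b = -5 + √(1*(-5) + 1) = -5 + √(-5 + 1) = -5 + √(-4) = -5 + 2*I ≈ -5.0 + 2.0*I)
W(m, c) = (-5 + c)/(-5 + m + 2*I) (W(m, c) = (c - 5)/(m + (-5 + 2*I)) = (-5 + c)/(-5 + m + 2*I))
a = -55 - 5*(-12 - 2*I)/148 (a = -55 + (-5 + 0)/(-5 - 7 + 2*I) = -55 - 5/(-12 + 2*I) = -55 + ((-12 - 2*I)/148)*(-5) = -55 - 5*(-12 - 2*I)/148 ≈ -54.595 + 0.067568*I)
113 + a*w(3) = 113 + (-2020/37 + 5*I/74)*3 = 113 + (-6060/37 + 15*I/74) = -1879/37 + 15*I/74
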